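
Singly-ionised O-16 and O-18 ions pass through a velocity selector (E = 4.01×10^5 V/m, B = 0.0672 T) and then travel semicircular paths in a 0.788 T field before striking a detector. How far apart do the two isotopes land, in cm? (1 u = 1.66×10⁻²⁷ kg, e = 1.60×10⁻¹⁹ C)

Both emerge at v = E/B₁ = 5.97×10^6 m/s.
r = mv/(qB₂), so r₁ = 1.257 m and r₂ = 1.414 m, giving Δr = 0.157 m.
After a semicircle each ion lands a diameter 2r from the entry slit, so the separation is 2Δr = 0.314 m.

Δd ≈ 31.4 cm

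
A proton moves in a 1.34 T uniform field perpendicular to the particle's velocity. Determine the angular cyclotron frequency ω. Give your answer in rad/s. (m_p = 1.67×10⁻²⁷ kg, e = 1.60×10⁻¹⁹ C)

ω = qB/m = (1×1.60×10^-19)(1.34) / (1.67×10^-27) = 1.28×10^8 rad/s.

ω ≈ 1.28×10^8 rad/s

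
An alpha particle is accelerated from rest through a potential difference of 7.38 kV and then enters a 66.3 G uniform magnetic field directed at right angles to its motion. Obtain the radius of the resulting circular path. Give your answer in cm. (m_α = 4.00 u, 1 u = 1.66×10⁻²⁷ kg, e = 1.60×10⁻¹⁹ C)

r ≈ 264 cm

The kinetic energy gained is K = qV = (2×1.60×10^-19)(7380) = 2.36×10^-15 J.
v = √(2K/m) = 8.43×10^5 m/s.
r = mv/(qB) = (6.64×10^-27)(8.43×10^5) / [(2×1.60×10^-19)(6.63×10^-3)] = 2.64 m.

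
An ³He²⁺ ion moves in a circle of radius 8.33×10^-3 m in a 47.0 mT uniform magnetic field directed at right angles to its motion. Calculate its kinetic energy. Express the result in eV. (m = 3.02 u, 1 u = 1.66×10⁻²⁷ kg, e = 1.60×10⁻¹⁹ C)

v = qBr/m = (2×1.60×10^-19)(0.0470)(8.33×10^-3) / (5.01×10^-27) = 2.50×10^4 m/s.
K = ½mv² = 0.5·(5.01×10^-27)·(2.50×10^4)² = 1.57×10^-18 J = 9.78 eV.

K ≈ 9.78 eV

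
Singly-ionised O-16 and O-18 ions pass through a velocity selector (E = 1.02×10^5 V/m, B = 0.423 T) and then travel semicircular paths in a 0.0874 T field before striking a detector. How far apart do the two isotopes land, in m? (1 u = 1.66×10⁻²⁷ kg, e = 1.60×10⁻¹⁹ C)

Δd ≈ 0.114 m

Both emerge at v = E/B₁ = 2.41×10^5 m/s.
r = mv/(qB₂), so r₁ = 0.4580 m and r₂ = 0.5152 m, giving Δr = 0.0572 m.
After a semicircle each ion lands a diameter 2r from the entry slit, so the separation is 2Δr = 0.114 m.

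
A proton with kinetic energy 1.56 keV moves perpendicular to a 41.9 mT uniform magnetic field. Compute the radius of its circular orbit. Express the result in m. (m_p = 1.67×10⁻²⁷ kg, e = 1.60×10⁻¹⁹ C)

Convert the energy: K = 1.56 keV = 2.50×10^-16 J.
v = √(2K/m) = √(2·2.50×10^-16/1.67×10^-27) = 5.47×10^5 m/s.
r = mv/(qB) = (1.67×10^-27)(5.47×10^5) / [(1×1.60×10^-19)(0.0419)] = 0.136 m.

r ≈ 0.136 m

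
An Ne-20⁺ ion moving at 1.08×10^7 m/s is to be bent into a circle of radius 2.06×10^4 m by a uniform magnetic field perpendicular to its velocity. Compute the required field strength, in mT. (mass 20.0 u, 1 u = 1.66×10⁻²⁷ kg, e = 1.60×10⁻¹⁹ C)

B ≈ 0.109 mT

qvB = mv²/r gives B = mv/(qr).
B = (3.32×10^-26)(1.08×10^7) / [(1×1.60×10^-19)(2.06×10^4)] = 1.09×10^-4 T.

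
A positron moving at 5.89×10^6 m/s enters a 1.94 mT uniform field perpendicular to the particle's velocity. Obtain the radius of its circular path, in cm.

r ≈ 1.73 cm

The magnetic force provides the centripetal force: qvB = mv²/r, so r = mv/(qB).
r = (9.11×10^-31 kg)(5.89×10^6 m/s) / [(1×1.60×10^-19 C)(1.94×10^-3 T)] = 0.0173 m.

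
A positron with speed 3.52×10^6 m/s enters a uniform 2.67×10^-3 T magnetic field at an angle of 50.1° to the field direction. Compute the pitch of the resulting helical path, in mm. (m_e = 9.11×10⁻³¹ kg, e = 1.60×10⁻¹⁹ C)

pitch ≈ 30.3 mm

The velocity component along B is v∥ = v cos50.1° = 2.26×10^6 m/s.
The cyclotron period T = 2πm/(qB) = 1.34×10^-8 s is set by m, q, B alone.
Pitch = v∥·T = (2.26×10^6)(1.34×10^-8) = 0.0303 m.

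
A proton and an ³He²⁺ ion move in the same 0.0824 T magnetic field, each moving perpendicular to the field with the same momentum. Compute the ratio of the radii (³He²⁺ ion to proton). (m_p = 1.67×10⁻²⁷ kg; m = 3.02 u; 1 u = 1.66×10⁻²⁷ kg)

r = p/(qB) ⇒ at equal p, r ∝ 1/q.
r_{³He²⁺ ion}/r_{proton} = 0.500.

ratio ≈ 0.500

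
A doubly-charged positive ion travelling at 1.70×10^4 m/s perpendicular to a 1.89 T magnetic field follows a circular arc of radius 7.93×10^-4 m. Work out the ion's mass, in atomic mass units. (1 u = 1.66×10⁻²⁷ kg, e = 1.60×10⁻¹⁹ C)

qvB = mv²/r ⇒ m = qBr/v.
m = (2×1.60×10^-19)(1.89)(7.93×10^-4) / (1.70×10^4) = 2.82×10^-26 kg = 17.0 u.

m ≈ 17.0 u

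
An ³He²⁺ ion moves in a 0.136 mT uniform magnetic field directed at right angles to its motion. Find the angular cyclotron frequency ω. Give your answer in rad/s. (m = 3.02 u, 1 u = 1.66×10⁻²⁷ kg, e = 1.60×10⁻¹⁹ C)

ω ≈ 8680 rad/s

ω = qB/m = (2×1.60×10^-19)(1.36×10^-4) / (5.01×10^-27) = 8680 rad/s.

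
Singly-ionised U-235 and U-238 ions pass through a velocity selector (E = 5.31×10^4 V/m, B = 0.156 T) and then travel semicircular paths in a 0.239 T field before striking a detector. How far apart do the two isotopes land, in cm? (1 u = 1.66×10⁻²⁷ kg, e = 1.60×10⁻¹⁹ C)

Δd ≈ 8.87 cm

Both emerge at v = E/B₁ = 3.40×10^5 m/s.
r = mv/(qB₂), so r₁ = 3.4724 m and r₂ = 3.5167 m, giving Δr = 0.0443 m.
After a semicircle each ion lands a diameter 2r from the entry slit, so the separation is 2Δr = 0.0887 m.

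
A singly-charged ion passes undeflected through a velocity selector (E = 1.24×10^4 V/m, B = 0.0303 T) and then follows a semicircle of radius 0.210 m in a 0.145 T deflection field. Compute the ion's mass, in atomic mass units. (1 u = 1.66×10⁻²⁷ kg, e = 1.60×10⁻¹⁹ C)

m ≈ 7.17 u

v = E/B₁ = 4.09×10^5 m/s.
From r = mv/(qB₂), m = qB₂r/v = (1×1.60×10^-19)(0.145)(0.210) / (4.09×10^5) = 1.19×10^-26 kg.
In atomic mass units: m = 1.19×10^-26 / 1.66×10^-27 = 7.17 u.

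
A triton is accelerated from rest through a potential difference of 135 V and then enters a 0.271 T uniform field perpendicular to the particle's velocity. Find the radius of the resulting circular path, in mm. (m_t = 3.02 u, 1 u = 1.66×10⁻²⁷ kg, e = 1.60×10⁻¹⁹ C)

The kinetic energy gained is K = qV = (1×1.60×10^-19)(135) = 2.16×10^-17 J.
v = √(2K/m) = 9.28×10^4 m/s.
r = mv/(qB) = (5.01×10^-27)(9.28×10^4) / [(1×1.60×10^-19)(0.271)] = 0.0107 m.

r ≈ 10.7 mm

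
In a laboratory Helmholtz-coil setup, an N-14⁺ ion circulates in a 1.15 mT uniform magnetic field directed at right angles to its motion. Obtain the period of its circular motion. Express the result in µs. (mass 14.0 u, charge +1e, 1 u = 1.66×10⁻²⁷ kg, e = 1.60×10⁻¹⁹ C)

The cyclotron period is independent of speed: T = 2πm/(qB).
T = 2π(2.32×10^-26) / [(1×1.60×10^-19)(1.15×10^-3)] = 7.94×10^-4 s.

T ≈ 794 µs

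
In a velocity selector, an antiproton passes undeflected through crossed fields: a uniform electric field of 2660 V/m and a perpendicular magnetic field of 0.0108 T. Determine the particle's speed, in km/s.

v ≈ 246 km/s

For zero net force, qE = qvB, so v = E/B.
v = (2660) / (0.0108) = 2.46×10^5 m/s.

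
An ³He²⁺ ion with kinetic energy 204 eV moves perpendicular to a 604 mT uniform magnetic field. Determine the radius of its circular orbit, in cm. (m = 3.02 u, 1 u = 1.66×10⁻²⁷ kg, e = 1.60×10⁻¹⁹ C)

r ≈ 0.296 cm

Convert the energy: K = 204 eV = 3.26×10^-17 J.
v = √(2K/m) = √(2·3.26×10^-17/5.01×10^-27) = 1.14×10^5 m/s.
r = mv/(qB) = (5.01×10^-27)(1.14×10^5) / [(2×1.60×10^-19)(0.604)] = 2.96×10^-3 m.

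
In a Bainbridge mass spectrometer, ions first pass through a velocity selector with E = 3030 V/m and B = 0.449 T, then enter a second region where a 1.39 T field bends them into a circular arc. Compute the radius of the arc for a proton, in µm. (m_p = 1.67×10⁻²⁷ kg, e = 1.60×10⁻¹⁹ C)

The selector passes v = E/B = 3030/0.449 = 6750 m/s.
In the deflection region, r = mv/(qB₂) = (1.67×10^-27)(6750) / [(1×1.60×10^-19)(1.39)] = 5.07×10^-5 m.

r ≈ 50.7 µm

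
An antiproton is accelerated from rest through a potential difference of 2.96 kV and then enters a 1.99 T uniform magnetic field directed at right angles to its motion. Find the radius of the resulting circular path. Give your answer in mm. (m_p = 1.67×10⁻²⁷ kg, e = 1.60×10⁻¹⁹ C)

r ≈ 3.95 mm

The kinetic energy gained is K = qV = (1×1.60×10^-19)(2960) = 4.74×10^-16 J.
v = √(2K/m) = 7.53×10^5 m/s.
r = mv/(qB) = (1.67×10^-27)(7.53×10^5) / [(1×1.60×10^-19)(1.99)] = 3.95×10^-3 m.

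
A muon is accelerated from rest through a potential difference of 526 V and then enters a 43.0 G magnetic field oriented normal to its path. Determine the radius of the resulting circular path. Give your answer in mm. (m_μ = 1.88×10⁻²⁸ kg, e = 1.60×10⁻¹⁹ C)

r ≈ 259 mm

The kinetic energy gained is K = qV = (1×1.60×10^-19)(526) = 8.42×10^-17 J.
v = √(2K/m) = 9.46×10^5 m/s.
r = mv/(qB) = (1.88×10^-28)(9.46×10^5) / [(1×1.60×10^-19)(4.30×10^-3)] = 0.259 m.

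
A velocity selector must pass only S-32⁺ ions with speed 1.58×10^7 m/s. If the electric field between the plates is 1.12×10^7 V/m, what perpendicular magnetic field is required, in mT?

B ≈ 709 mT

qE = qvB ⇒ B = E/v = (1.12×10^7) / (1.58×10^7) = 0.709 T.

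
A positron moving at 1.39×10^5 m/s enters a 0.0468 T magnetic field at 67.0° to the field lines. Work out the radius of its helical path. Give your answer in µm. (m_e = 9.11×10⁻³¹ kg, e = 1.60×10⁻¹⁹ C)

r ≈ 15.6 µm

Only the perpendicular component v⊥ = v sin67.0° = 1.28×10^5 m/s is bent by the field.
r = m v⊥ /(qB) = (9.11×10^-31)(1.28×10^5) / [(1×1.60×10^-19)(0.0468)] = 1.56×10^-5 m.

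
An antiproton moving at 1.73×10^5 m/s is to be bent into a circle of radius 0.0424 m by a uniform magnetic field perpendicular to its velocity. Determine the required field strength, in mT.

qvB = mv²/r gives B = mv/(qr).
B = (1.67×10^-27)(1.73×10^5) / [(1×1.60×10^-19)(0.0424)] = 0.0426 T.

B ≈ 42.6 mT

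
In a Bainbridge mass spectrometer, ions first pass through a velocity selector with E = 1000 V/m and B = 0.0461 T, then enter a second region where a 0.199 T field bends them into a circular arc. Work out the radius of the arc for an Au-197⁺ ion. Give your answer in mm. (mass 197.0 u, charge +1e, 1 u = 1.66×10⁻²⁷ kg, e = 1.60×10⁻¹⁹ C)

r ≈ 223 mm

The selector passes v = E/B = 1000/0.0461 = 2.17×10^4 m/s.
In the deflection region, r = mv/(qB₂) = (3.27×10^-25)(2.17×10^4) / [(1×1.60×10^-19)(0.199)] = 0.223 m.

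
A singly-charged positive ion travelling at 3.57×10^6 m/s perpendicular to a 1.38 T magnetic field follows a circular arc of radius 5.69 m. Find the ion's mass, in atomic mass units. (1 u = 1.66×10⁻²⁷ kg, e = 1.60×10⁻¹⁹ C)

m ≈ 212 u

qvB = mv²/r ⇒ m = qBr/v.
m = (1×1.60×10^-19)(1.38)(5.69) / (3.57×10^6) = 3.52×10^-25 kg = 212 u.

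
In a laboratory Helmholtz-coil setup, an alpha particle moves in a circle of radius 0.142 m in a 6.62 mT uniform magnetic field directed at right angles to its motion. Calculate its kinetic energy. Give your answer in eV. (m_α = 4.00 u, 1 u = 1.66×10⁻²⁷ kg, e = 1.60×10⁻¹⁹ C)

K ≈ 42.6 eV

v = qBr/m = (2×1.60×10^-19)(6.62×10^-3)(0.142) / (6.64×10^-27) = 4.53×10^4 m/s.
K = ½mv² = 0.5·(6.64×10^-27)·(4.53×10^4)² = 6.81×10^-18 J = 42.6 eV.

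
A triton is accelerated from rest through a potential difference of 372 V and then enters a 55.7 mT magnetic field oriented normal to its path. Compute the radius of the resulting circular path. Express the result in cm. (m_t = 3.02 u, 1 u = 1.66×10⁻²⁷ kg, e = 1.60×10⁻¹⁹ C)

The kinetic energy gained is K = qV = (1×1.60×10^-19)(372) = 5.95×10^-17 J.
v = √(2K/m) = 1.54×10^5 m/s.
r = mv/(qB) = (5.01×10^-27)(1.54×10^5) / [(1×1.60×10^-19)(0.0557)] = 0.0867 m.

r ≈ 8.67 cm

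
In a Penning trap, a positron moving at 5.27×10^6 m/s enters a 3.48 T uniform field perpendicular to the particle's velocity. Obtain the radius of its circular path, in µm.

r ≈ 8.62 µm

The magnetic force provides the centripetal force: qvB = mv²/r, so r = mv/(qB).
r = (9.11×10^-31 kg)(5.27×10^6 m/s) / [(1×1.60×10^-19 C)(3.48 T)] = 8.62×10^-6 m.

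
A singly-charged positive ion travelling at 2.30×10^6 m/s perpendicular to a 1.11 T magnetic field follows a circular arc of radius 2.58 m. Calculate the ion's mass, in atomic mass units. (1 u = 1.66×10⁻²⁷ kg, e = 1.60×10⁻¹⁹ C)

qvB = mv²/r ⇒ m = qBr/v.
m = (1×1.60×10^-19)(1.11)(2.58) / (2.30×10^6) = 1.99×10^-25 kg = 120 u.

m ≈ 120 u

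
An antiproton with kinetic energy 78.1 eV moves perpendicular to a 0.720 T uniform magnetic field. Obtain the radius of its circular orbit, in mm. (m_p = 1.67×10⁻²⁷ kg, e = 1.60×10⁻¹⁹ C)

r ≈ 1.77 mm

Convert the energy: K = 78.1 eV = 1.25×10^-17 J.
v = √(2K/m) = √(2·1.25×10^-17/1.67×10^-27) = 1.22×10^5 m/s.
r = mv/(qB) = (1.67×10^-27)(1.22×10^5) / [(1×1.60×10^-19)(0.720)] = 1.77×10^-3 m.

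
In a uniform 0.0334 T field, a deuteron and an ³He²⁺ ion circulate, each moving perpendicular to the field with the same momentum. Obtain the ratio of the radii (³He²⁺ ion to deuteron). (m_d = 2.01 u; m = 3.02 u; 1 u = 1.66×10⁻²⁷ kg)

r = p/(qB) ⇒ at equal p, r ∝ 1/q.
r_{³He²⁺ ion}/r_{deuteron} = 0.500.

ratio ≈ 0.500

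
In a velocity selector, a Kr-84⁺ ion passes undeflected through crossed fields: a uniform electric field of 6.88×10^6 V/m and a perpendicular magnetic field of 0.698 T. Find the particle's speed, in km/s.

v ≈ 9860 km/s

For zero net force, qE = qvB, so v = E/B.
v = (6.88×10^6) / (0.698) = 9.86×10^6 m/s.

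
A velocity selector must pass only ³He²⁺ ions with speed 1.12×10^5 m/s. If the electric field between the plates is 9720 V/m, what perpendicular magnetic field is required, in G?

qE = qvB ⇒ B = E/v = (9720) / (1.12×10^5) = 0.0868 T.

B ≈ 868 G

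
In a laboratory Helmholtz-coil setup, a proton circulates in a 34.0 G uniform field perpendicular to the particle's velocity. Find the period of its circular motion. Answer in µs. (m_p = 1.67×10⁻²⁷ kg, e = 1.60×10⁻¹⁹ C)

T ≈ 19.3 µs

The cyclotron period is independent of speed: T = 2πm/(qB).
T = 2π(1.67×10^-27) / [(1×1.60×10^-19)(3.40×10^-3)] = 1.93×10^-5 s.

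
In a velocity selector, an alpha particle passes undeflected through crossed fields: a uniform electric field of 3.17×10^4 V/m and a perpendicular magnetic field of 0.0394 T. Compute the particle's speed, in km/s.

v ≈ 805 km/s

For zero net force, qE = qvB, so v = E/B.
v = (3.17×10^4) / (0.0394) = 8.05×10^5 m/s.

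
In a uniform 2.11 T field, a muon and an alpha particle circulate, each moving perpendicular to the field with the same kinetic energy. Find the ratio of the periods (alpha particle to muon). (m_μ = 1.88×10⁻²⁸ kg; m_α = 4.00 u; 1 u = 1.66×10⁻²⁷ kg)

ratio ≈ 17.7

T = 2πm/(qB) is independent of speed, so T₂/T₁ = (m₂/q₂)/(m₁/q₁).
T_{alpha particle}/T_{muon} = (6.64×10^-27/2e) / (1.88×10^-28/1e) = 17.7.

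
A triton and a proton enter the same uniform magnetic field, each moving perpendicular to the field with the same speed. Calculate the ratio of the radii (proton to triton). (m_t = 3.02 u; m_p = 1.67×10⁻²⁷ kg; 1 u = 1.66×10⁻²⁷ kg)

r = mv/(qB) ⇒ at equal v, r ∝ m/q.
r_{proton}/r_{triton} = 0.333.

ratio ≈ 0.333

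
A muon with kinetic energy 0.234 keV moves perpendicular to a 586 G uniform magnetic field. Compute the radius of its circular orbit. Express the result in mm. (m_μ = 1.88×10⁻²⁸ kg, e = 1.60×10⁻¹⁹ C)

Convert the energy: K = 0.234 keV = 3.74×10^-17 J.
v = √(2K/m) = √(2·3.74×10^-17/1.88×10^-28) = 6.31×10^5 m/s.
r = mv/(qB) = (1.88×10^-28)(6.31×10^5) / [(1×1.60×10^-19)(0.0586)] = 0.0127 m.

r ≈ 12.7 mm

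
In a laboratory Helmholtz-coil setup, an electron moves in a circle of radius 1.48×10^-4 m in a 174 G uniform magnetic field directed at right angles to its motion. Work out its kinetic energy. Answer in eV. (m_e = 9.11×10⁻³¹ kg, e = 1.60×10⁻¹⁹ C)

K ≈ 0.582 eV

v = qBr/m = (1×1.60×10^-19)(0.0174)(1.48×10^-4) / (9.11×10^-31) = 4.52×10^5 m/s.
K = ½mv² = 0.5·(9.11×10^-31)·(4.52×10^5)² = 9.32×10^-20 J = 0.582 eV.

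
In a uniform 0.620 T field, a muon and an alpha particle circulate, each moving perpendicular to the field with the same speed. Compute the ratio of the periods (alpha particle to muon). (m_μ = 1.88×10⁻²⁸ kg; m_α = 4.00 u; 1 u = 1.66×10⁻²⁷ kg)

T = 2πm/(qB) is independent of speed, so T₂/T₁ = (m₂/q₂)/(m₁/q₁).
T_{alpha particle}/T_{muon} = (6.64×10^-27/2e) / (1.88×10^-28/1e) = 17.7.

ratio ≈ 17.7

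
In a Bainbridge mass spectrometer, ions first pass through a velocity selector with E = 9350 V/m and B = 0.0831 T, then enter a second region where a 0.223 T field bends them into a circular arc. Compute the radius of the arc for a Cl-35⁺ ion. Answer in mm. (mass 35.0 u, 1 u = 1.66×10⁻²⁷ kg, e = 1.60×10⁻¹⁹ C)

The selector passes v = E/B = 9350/0.0831 = 1.13×10^5 m/s.
In the deflection region, r = mv/(qB₂) = (5.81×10^-26)(1.13×10^5) / [(1×1.60×10^-19)(0.223)] = 0.183 m.

r ≈ 183 mm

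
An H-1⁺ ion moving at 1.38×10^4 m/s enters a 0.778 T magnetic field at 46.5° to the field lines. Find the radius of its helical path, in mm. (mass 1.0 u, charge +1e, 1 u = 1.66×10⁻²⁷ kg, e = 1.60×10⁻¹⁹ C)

Only the perpendicular component v⊥ = v sin46.5° = 1.00×10^4 m/s is bent by the field.
r = m v⊥ /(qB) = (1.66×10^-27)(1.00×10^4) / [(1×1.60×10^-19)(0.778)] = 1.33×10^-4 m.

r ≈ 0.133 mm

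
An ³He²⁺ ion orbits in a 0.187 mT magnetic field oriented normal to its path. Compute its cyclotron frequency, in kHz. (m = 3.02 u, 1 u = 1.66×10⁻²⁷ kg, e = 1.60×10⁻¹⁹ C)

f ≈ 1.90 kHz

f = qB/(2πm) = (2×1.60×10^-19)(1.87×10^-4) / [2π(5.01×10^-27)] = 1900 Hz.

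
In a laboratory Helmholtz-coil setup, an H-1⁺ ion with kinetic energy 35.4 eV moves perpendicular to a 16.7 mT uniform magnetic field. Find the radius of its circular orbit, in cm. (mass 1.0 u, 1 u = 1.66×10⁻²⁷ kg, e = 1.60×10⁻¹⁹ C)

Convert the energy: K = 35.4 eV = 5.66×10^-18 J.
v = √(2K/m) = √(2·5.66×10^-18/1.66×10^-27) = 8.26×10^4 m/s.
r = mv/(qB) = (1.66×10^-27)(8.26×10^4) / [(1×1.60×10^-19)(0.0167)] = 0.0513 m.

r ≈ 5.13 cm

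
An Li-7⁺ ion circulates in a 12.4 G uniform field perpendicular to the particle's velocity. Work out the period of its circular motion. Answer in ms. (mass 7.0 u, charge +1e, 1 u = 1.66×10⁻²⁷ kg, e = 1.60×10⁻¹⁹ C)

T ≈ 0.368 ms

The cyclotron period is independent of speed: T = 2πm/(qB).
T = 2π(1.16×10^-26) / [(1×1.60×10^-19)(1.24×10^-3)] = 3.68×10^-4 s.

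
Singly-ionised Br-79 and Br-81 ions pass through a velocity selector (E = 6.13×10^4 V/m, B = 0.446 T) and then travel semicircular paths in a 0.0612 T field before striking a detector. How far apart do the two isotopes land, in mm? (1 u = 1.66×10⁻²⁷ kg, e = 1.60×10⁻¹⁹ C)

Δd ≈ 93.2 mm

Both emerge at v = E/B₁ = 1.37×10^5 m/s.
r = mv/(qB₂), so r₁ = 1.8407 m and r₂ = 1.8873 m, giving Δr = 0.0466 m.
After a semicircle each ion lands a diameter 2r from the entry slit, so the separation is 2Δr = 0.0932 m.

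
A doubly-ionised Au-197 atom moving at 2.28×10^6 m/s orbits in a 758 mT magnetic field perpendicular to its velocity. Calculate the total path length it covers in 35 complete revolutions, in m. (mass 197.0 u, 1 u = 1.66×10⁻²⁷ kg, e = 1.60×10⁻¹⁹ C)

L ≈ 676 m

r = mv/(qB) = 3.07 m, so one revolution covers 2πr = 19.3 m.
In 35 revolutions: L = 35·2πr = 676 m.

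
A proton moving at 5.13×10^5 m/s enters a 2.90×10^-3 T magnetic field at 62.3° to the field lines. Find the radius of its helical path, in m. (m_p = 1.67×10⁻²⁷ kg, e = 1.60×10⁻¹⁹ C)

Only the perpendicular component v⊥ = v sin62.3° = 4.54×10^5 m/s is bent by the field.
r = m v⊥ /(qB) = (1.67×10^-27)(4.54×10^5) / [(1×1.60×10^-19)(2.90×10^-3)] = 1.63 m.

r ≈ 1.63 m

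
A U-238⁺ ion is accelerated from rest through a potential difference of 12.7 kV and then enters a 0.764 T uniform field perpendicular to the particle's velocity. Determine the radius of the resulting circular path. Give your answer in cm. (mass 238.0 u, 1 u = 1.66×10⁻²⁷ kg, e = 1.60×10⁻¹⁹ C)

The kinetic energy gained is K = qV = (1×1.60×10^-19)(1.27×10^4) = 2.03×10^-15 J.
v = √(2K/m) = 1.01×10^5 m/s.
r = mv/(qB) = (3.95×10^-25)(1.01×10^5) / [(1×1.60×10^-19)(0.764)] = 0.328 m.

r ≈ 32.8 cm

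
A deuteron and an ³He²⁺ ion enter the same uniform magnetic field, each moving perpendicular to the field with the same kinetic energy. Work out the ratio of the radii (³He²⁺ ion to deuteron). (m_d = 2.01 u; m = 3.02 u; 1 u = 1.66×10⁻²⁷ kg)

r = √(2mK)/(qB) ⇒ at equal K, r ∝ √m/q.
r_{³He²⁺ ion}/r_{deuteron} = 0.613.

ratio ≈ 0.613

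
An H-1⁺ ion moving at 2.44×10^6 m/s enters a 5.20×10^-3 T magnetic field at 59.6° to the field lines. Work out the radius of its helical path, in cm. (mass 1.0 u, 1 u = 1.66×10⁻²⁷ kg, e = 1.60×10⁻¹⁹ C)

Only the perpendicular component v⊥ = v sin59.6° = 2.10×10^6 m/s is bent by the field.
r = m v⊥ /(qB) = (1.66×10^-27)(2.10×10^6) / [(1×1.60×10^-19)(5.20×10^-3)] = 4.20 m.

r ≈ 420 cm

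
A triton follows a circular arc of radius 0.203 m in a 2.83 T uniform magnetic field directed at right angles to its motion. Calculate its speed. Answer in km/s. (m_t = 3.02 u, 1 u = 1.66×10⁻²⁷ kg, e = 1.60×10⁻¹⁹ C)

v ≈ 18300 km/s

From qvB = mv²/r, v = qBr/m.
v = (1×1.60×10^-19)(2.83)(0.203) / (5.01×10^-27) = 1.83×10^7 m/s.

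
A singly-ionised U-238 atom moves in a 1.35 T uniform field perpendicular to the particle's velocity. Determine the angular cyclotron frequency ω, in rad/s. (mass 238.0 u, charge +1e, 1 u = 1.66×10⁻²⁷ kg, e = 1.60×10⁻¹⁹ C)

ω ≈ 5.47×10^5 rad/s

ω = qB/m = (1×1.60×10^-19)(1.35) / (3.95×10^-25) = 5.47×10^5 rad/s.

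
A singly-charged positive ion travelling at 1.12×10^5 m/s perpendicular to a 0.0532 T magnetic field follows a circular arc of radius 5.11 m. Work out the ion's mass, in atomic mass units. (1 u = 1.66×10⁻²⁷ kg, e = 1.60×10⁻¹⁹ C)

qvB = mv²/r ⇒ m = qBr/v.
m = (1×1.60×10^-19)(0.0532)(5.11) / (1.12×10^5) = 3.88×10^-25 kg = 234 u.

m ≈ 234 u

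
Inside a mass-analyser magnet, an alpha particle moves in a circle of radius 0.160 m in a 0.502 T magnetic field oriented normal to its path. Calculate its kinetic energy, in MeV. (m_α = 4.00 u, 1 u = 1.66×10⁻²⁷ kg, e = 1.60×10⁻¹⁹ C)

v = qBr/m = (2×1.60×10^-19)(0.502)(0.160) / (6.64×10^-27) = 3.87×10^6 m/s.
K = ½mv² = 0.5·(6.64×10^-27)·(3.87×10^6)² = 4.97×10^-14 J = 0.311 MeV.

K ≈ 0.311 MeV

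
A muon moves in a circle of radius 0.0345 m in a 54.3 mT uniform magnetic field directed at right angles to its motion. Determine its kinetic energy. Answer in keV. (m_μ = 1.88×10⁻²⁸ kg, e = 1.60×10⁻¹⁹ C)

K ≈ 1.49 keV

v = qBr/m = (1×1.60×10^-19)(0.0543)(0.0345) / (1.88×10^-28) = 1.59×10^6 m/s.
K = ½mv² = 0.5·(1.88×10^-28)·(1.59×10^6)² = 2.39×10^-16 J = 1.49 keV.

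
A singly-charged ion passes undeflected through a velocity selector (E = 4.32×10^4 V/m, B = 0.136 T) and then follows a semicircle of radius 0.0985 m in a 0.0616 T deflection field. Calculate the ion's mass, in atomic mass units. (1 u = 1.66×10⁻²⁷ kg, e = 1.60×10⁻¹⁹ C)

m ≈ 1.84 u

v = E/B₁ = 3.18×10^5 m/s.
From r = mv/(qB₂), m = qB₂r/v = (1×1.60×10^-19)(0.0616)(0.0985) / (3.18×10^5) = 3.06×10^-27 kg.
In atomic mass units: m = 3.06×10^-27 / 1.66×10^-27 = 1.84 u.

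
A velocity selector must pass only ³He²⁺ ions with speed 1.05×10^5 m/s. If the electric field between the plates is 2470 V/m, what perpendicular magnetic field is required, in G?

qE = qvB ⇒ B = E/v = (2470) / (1.05×10^5) = 0.0235 T.

B ≈ 235 G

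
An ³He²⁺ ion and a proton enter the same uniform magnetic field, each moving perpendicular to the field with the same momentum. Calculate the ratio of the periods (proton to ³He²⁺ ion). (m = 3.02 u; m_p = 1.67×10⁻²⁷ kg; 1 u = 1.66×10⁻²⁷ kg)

T = 2πm/(qB) is independent of speed, so T₂/T₁ = (m₂/q₂)/(m₁/q₁).
T_{proton}/T_{³He²⁺ ion} = (1.67×10^-27/1e) / (5.01×10^-27/2e) = 0.666.

ratio ≈ 0.666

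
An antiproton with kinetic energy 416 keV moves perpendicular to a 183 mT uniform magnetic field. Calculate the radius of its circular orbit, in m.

r ≈ 0.509 m

Convert the energy: K = 416 keV = 6.66×10^-14 J.
v = √(2K/m) = √(2·6.66×10^-14/1.67×10^-27) = 8.93×10^6 m/s.
r = mv/(qB) = (1.67×10^-27)(8.93×10^6) / [(1×1.60×10^-19)(0.183)] = 0.509 m.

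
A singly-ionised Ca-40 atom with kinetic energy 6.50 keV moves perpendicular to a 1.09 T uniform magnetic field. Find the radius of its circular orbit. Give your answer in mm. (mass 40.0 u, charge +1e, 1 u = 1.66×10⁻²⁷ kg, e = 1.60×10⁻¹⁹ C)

Convert the energy: K = 6.50 keV = 1.04×10^-15 J.
v = √(2K/m) = √(2·1.04×10^-15/6.64×10^-26) = 1.77×10^5 m/s.
r = mv/(qB) = (6.64×10^-26)(1.77×10^5) / [(1×1.60×10^-19)(1.09)] = 0.0674 m.

r ≈ 67.4 mm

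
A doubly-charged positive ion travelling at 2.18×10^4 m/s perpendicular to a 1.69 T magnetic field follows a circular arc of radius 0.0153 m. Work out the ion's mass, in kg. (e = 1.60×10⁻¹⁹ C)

m ≈ 3.80×10^-25 kg

qvB = mv²/r ⇒ m = qBr/v.
m = (2×1.60×10^-19)(1.69)(0.0153) / (2.18×10^4) = 3.80×10^-25 kg.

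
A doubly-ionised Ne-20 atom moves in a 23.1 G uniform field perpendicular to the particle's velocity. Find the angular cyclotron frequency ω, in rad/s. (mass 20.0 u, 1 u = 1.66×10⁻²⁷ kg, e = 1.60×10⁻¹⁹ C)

ω ≈ 2.23×10^4 rad/s

ω = qB/m = (2×1.60×10^-19)(2.31×10^-3) / (3.32×10^-26) = 2.23×10^4 rad/s.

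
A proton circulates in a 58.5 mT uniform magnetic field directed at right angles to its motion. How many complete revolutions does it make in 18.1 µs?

N = 16

T = 2πm/(qB) = 2π(1.67×10^-27) / [(1×1.60×10^-19)(0.0585)] = 1.1210×10^-6 s.
N = t/T = 1.81×10^-5 / 1.1210×10^-6 ≈ 16.15, so 16 complete revolutions.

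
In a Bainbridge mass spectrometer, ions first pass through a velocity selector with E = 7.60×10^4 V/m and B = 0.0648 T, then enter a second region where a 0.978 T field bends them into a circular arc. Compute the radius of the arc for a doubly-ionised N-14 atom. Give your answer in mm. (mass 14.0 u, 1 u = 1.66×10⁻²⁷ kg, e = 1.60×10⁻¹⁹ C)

r ≈ 87.1 mm

The selector passes v = E/B = 7.60×10^4/0.0648 = 1.17×10^6 m/s.
In the deflection region, r = mv/(qB₂) = (2.32×10^-26)(1.17×10^6) / [(2×1.60×10^-19)(0.978)] = 0.0871 m.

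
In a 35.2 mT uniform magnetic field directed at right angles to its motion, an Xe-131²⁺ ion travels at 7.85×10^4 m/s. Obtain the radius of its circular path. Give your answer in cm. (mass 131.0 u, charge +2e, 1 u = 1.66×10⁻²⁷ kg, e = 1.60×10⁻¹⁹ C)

The magnetic force provides the centripetal force: qvB = mv²/r, so r = mv/(qB).
r = (2.17×10^-25 kg)(7.85×10^4 m/s) / [(2×1.60×10^-19 C)(0.0352 T)] = 1.52 m.

r ≈ 152 cm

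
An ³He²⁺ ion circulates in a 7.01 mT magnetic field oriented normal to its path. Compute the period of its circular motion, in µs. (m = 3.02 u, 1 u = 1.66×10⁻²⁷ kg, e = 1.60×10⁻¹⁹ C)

The cyclotron period is independent of speed: T = 2πm/(qB).
T = 2π(5.01×10^-27) / [(2×1.60×10^-19)(7.01×10^-3)] = 1.40×10^-5 s.

T ≈ 14.0 µs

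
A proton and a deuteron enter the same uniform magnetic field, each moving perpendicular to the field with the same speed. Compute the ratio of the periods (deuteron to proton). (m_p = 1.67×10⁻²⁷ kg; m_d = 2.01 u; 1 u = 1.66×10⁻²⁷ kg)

ratio ≈ 2.00

T = 2πm/(qB) is independent of speed, so T₂/T₁ = (m₂/q₂)/(m₁/q₁).
T_{deuteron}/T_{proton} = (3.34×10^-27/1e) / (1.67×10^-27/1e) = 2.00.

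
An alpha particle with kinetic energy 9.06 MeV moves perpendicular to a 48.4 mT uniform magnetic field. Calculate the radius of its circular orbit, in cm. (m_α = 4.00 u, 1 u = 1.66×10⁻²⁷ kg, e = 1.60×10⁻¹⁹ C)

Convert the energy: K = 9.06 MeV = 1.45×10^-12 J.
v = √(2K/m) = √(2·1.45×10^-12/6.64×10^-27) = 2.09×10^7 m/s.
r = mv/(qB) = (6.64×10^-27)(2.09×10^7) / [(2×1.60×10^-19)(0.0484)] = 8.96 m.

r ≈ 896 cm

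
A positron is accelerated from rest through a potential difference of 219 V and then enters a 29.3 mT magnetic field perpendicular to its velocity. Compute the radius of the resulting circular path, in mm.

The kinetic energy gained is K = qV = (1×1.60×10^-19)(219) = 3.50×10^-17 J.
v = √(2K/m) = 8.77×10^6 m/s.
r = mv/(qB) = (9.11×10^-31)(8.77×10^6) / [(1×1.60×10^-19)(0.0293)] = 1.70×10^-3 m.

r ≈ 1.70 mm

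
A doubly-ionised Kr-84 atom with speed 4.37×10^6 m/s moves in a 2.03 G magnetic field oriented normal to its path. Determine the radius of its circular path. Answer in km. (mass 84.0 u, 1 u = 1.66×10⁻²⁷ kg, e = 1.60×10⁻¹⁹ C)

The magnetic force provides the centripetal force: qvB = mv²/r, so r = mv/(qB).
r = (1.39×10^-25 kg)(4.37×10^6 m/s) / [(2×1.60×10^-19 C)(2.03×10^-4 T)] = 9380 m.

r ≈ 9.38 km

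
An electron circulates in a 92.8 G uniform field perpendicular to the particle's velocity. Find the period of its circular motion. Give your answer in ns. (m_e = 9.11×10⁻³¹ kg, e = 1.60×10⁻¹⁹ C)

The cyclotron period is independent of speed: T = 2πm/(qB).
T = 2π(9.11×10^-31) / [(1×1.60×10^-19)(9.28×10^-3)] = 3.86×10^-9 s.

T ≈ 3.86 ns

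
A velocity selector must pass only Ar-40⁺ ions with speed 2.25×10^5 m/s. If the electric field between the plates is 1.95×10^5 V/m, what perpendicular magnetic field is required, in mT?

B ≈ 867 mT

qE = qvB ⇒ B = E/v = (1.95×10^5) / (2.25×10^5) = 0.867 T.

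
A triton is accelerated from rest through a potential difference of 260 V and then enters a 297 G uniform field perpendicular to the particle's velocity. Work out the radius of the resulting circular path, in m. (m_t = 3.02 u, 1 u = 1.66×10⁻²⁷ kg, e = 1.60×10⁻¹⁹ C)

r ≈ 0.136 m

The kinetic energy gained is K = qV = (1×1.60×10^-19)(260) = 4.16×10^-17 J.
v = √(2K/m) = 1.29×10^5 m/s.
r = mv/(qB) = (5.01×10^-27)(1.29×10^5) / [(1×1.60×10^-19)(0.0297)] = 0.136 m.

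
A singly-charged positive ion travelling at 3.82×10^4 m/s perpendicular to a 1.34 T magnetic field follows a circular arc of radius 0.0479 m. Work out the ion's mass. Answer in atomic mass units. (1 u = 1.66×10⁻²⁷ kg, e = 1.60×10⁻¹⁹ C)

qvB = mv²/r ⇒ m = qBr/v.
m = (1×1.60×10^-19)(1.34)(0.0479) / (3.82×10^4) = 2.69×10^-25 kg = 162 u.

m ≈ 162 u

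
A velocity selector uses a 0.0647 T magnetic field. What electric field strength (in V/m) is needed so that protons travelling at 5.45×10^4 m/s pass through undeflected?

qE = qvB ⇒ E = vB = (5.45×10^4)(0.0647) = 3530 V/m.

E ≈ 3530 V/m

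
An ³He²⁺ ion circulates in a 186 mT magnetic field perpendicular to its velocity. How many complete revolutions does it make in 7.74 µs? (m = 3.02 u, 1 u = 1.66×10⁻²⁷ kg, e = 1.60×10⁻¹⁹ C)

N = 14

T = 2πm/(qB) = 2π(5.0132×10^-27) / [(2×1.60×10^-19)(0.186)] = 5.2921×10^-7 s.
N = t/T = 7.74×10^-6 / 5.2921×10^-7 ≈ 14.63, so 14 complete revolutions.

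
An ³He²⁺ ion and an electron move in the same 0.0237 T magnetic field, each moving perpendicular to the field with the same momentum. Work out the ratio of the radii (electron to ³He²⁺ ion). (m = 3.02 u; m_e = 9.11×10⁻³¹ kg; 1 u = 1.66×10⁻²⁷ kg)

ratio ≈ 2.00

r = p/(qB) ⇒ at equal p, r ∝ 1/q.
r_{electron}/r_{³He²⁺ ion} = 2.00.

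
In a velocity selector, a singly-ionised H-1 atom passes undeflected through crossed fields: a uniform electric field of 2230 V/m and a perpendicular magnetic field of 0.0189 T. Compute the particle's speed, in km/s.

For zero net force, qE = qvB, so v = E/B.
v = (2230) / (0.0189) = 1.18×10^5 m/s.

v ≈ 118 km/s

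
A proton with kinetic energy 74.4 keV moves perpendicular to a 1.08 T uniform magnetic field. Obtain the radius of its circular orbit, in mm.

r ≈ 36.5 mm

Convert the energy: K = 74.4 keV = 1.19×10^-14 J.
v = √(2K/m) = √(2·1.19×10^-14/1.67×10^-27) = 3.78×10^6 m/s.
r = mv/(qB) = (1.67×10^-27)(3.78×10^6) / [(1×1.60×10^-19)(1.08)] = 0.0365 m.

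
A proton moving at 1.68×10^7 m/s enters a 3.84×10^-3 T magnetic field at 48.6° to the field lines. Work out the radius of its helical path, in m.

Only the perpendicular component v⊥ = v sin48.6° = 1.26×10^7 m/s is bent by the field.
r = m v⊥ /(qB) = (1.67×10^-27)(1.26×10^7) / [(1×1.60×10^-19)(3.84×10^-3)] = 34.3 m.

r ≈ 34.3 m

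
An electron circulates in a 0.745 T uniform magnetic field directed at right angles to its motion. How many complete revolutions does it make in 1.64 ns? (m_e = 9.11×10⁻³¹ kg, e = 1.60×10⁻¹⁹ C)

T = 2πm/(qB) = 2π(9.11×10^-31) / [(1×1.60×10^-19)(0.745)] = 4.8020×10^-11 s.
N = t/T = 1.64×10^-9 / 4.8020×10^-11 ≈ 34.15, so 34 complete revolutions.

N = 34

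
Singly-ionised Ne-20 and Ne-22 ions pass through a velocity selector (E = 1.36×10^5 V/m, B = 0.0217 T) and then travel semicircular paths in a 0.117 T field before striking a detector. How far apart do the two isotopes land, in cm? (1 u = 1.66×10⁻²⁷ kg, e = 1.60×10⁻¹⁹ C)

Δd ≈ 222 cm

Both emerge at v = E/B₁ = 6.27×10^6 m/s.
r = mv/(qB₂), so r₁ = 11.12 m and r₂ = 12.23 m, giving Δr = 1.11 m.
After a semicircle each ion lands a diameter 2r from the entry slit, so the separation is 2Δr = 2.22 m.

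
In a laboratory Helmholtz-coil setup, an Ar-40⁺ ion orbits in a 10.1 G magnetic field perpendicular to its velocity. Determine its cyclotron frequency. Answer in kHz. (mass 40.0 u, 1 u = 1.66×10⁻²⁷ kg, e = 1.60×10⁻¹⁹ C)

f ≈ 0.387 kHz

f = qB/(2πm) = (1×1.60×10^-19)(1.01×10^-3) / [2π(6.64×10^-26)] = 387 Hz.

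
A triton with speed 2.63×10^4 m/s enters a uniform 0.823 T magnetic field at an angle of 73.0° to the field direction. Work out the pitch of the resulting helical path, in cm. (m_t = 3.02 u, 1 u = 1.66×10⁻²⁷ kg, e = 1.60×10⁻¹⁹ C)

The velocity component along B is v∥ = v cos73.0° = 7690 m/s.
The cyclotron period T = 2πm/(qB) = 2.39×10^-7 s is set by m, q, B alone.
Pitch = v∥·T = (7690)(2.39×10^-7) = 1.84×10^-3 m.

pitch ≈ 0.184 cm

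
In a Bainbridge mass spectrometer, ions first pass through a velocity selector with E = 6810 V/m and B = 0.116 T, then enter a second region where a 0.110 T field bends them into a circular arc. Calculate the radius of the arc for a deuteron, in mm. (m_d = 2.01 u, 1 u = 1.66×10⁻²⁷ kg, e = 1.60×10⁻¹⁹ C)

The selector passes v = E/B = 6810/0.116 = 5.87×10^4 m/s.
In the deflection region, r = mv/(qB₂) = (3.34×10^-27)(5.87×10^4) / [(1×1.60×10^-19)(0.110)] = 0.0111 m.

r ≈ 11.1 mm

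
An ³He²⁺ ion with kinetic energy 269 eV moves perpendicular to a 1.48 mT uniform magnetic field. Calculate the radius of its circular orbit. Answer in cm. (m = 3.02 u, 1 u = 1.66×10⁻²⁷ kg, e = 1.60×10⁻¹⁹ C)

r ≈ 139 cm

Convert the energy: K = 269 eV = 4.30×10^-17 J.
v = √(2K/m) = √(2·4.30×10^-17/5.01×10^-27) = 1.31×10^5 m/s.
r = mv/(qB) = (5.01×10^-27)(1.31×10^5) / [(2×1.60×10^-19)(1.48×10^-3)] = 1.39 m.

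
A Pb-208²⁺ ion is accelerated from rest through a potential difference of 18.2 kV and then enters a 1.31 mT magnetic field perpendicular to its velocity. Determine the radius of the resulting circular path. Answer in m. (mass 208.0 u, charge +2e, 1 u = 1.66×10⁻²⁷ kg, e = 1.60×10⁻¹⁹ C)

r ≈ 151 m

The kinetic energy gained is K = qV = (2×1.60×10^-19)(1.82×10^4) = 5.82×10^-15 J.
v = √(2K/m) = 1.84×10^5 m/s.
r = mv/(qB) = (3.45×10^-25)(1.84×10^5) / [(2×1.60×10^-19)(1.31×10^-3)] = 151 m.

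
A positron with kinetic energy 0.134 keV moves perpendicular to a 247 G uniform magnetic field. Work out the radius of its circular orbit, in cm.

Convert the energy: K = 0.134 keV = 2.14×10^-17 J.
v = √(2K/m) = √(2·2.14×10^-17/9.11×10^-31) = 6.86×10^6 m/s.
r = mv/(qB) = (9.11×10^-31)(6.86×10^6) / [(1×1.60×10^-19)(0.0247)] = 1.58×10^-3 m.

r ≈ 0.158 cm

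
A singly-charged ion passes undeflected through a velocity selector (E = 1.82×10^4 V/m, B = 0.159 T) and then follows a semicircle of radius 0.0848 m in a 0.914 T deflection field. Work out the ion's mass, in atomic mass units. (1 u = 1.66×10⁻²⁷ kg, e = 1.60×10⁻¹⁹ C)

v = E/B₁ = 1.14×10^5 m/s.
From r = mv/(qB₂), m = qB₂r/v = (1×1.60×10^-19)(0.914)(0.0848) / (1.14×10^5) = 1.08×10^-25 kg.
In atomic mass units: m = 1.08×10^-25 / 1.66×10^-27 = 65.3 u.

m ≈ 65.3 u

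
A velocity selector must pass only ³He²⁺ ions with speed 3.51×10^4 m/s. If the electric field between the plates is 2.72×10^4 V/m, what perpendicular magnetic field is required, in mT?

B ≈ 775 mT

qE = qvB ⇒ B = E/v = (2.72×10^4) / (3.51×10^4) = 0.775 T.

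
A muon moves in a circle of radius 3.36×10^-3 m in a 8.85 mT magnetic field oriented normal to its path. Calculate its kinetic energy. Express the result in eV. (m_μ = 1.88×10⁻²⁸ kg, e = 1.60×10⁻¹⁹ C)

v = qBr/m = (1×1.60×10^-19)(8.85×10^-3)(3.36×10^-3) / (1.88×10^-28) = 2.53×10^4 m/s.
K = ½mv² = 0.5·(1.88×10^-28)·(2.53×10^4)² = 6.02×10^-20 J = 0.376 eV.

K ≈ 0.376 eV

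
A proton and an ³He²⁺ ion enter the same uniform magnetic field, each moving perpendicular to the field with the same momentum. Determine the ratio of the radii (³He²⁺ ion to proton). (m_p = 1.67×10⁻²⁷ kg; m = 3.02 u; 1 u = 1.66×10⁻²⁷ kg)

r = p/(qB) ⇒ at equal p, r ∝ 1/q.
r_{³He²⁺ ion}/r_{proton} = 0.500.

ratio ≈ 0.500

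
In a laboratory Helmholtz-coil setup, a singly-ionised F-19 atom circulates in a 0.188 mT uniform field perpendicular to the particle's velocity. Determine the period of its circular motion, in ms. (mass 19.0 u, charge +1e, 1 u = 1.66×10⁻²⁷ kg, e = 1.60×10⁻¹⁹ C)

T ≈ 6.59 ms

The cyclotron period is independent of speed: T = 2πm/(qB).
T = 2π(3.15×10^-26) / [(1×1.60×10^-19)(1.88×10^-4)] = 6.59×10^-3 s.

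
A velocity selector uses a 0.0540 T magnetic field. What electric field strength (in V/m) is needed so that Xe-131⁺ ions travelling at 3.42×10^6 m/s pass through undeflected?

E ≈ 1.85×10^5 V/m

qE = qvB ⇒ E = vB = (3.42×10^6)(0.0540) = 1.85×10^5 V/m.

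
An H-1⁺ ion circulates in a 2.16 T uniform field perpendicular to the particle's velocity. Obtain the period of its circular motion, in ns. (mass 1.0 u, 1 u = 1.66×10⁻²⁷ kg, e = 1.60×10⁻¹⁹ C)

T ≈ 30.2 ns

The cyclotron period is independent of speed: T = 2πm/(qB).
T = 2π(1.66×10^-27) / [(1×1.60×10^-19)(2.16)] = 3.02×10^-8 s.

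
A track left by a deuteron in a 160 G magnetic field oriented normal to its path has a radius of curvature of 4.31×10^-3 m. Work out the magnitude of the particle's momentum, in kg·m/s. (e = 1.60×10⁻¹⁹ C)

p ≈ 1.10×10^-23 kg·m/s

Since qvB = mv²/r, the momentum p = mv = qBr.
p = (1×1.60×10^-19)(0.0160)(4.31×10^-3) = 1.10×10^-23 kg·m/s.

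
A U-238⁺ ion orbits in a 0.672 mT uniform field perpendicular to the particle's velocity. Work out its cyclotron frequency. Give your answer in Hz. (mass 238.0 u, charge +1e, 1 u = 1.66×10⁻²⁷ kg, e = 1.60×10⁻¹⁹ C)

f ≈ 43.3 Hz

f = qB/(2πm) = (1×1.60×10^-19)(6.72×10^-4) / [2π(3.95×10^-25)] = 43.3 Hz.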